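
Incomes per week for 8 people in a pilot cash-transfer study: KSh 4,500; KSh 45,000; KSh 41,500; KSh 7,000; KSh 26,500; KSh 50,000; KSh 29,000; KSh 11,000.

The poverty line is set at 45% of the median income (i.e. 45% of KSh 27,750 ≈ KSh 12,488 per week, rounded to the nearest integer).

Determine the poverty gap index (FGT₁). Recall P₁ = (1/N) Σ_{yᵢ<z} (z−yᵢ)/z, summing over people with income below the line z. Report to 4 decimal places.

Incomes under z: KSh 4,500, KSh 7,000, KSh 11,000 (q = 3 of N = 8).
Shortfall ratios: (12488−4500)/12488 = 0.6397; (12488−7000)/12488 = 0.4395; (12488−11000)/12488 = 0.1192.
Σ = 1.198270. Dividing by the full population N = 8 gives P₁ = 0.1498.

0.1498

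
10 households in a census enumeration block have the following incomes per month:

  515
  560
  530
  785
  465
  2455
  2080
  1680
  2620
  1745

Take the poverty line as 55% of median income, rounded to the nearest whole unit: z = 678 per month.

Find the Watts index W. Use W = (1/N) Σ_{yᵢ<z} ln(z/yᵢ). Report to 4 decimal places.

0.1090

Below the line: 465, 515, 530, 560 (q = 4 of N = 10).
Log shortfalls: ln(678/465) = 0.3771; ln(678/515) = 0.2750; ln(678/530) = 0.2463; ln(678/560) = 0.1912.
W = 1.089571 / 10 = 0.1090.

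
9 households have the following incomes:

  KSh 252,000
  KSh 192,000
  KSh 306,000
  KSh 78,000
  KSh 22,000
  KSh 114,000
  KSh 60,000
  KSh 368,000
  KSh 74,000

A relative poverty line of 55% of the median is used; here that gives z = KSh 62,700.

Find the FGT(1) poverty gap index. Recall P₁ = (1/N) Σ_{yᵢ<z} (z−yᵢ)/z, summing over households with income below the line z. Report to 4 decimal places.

Poor units: KSh 22,000, KSh 60,000 (q = 2 of N = 9).
Relative gaps: (62700−22000)/62700 = 0.6491; (62700−60000)/62700 = 0.0431.
Sum of shortfalls = 0.692185; P₁ averages over all N: 0.692185 / 9 = 0.0769.

0.0769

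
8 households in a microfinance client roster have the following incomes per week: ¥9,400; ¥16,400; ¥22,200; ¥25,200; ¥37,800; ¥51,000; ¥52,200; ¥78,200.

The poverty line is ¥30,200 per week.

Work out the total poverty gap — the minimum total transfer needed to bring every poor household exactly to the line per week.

Poor units: ¥9,400, ¥16,400, ¥22,200, ¥25,200 (q = 4 of N = 8).
Individual gaps: 30200−9400 = 20800; 30200−16400 = 13800; 30200−22200 = 8000; 30200−25200 = 5000.
Aggregate gap = ¥47,600.

¥47,600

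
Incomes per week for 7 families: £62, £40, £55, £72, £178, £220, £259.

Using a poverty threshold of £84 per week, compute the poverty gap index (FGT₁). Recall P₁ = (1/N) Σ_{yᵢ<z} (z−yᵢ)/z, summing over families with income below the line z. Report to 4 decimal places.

Poor units: £40, £55, £62, £72 (q = 4 of N = 7).
Gap ratios (z−y)/z: (84−40)/84 = 0.5238; (84−55)/84 = 0.3452; (84−62)/84 = 0.2619; (84−72)/84 = 0.1429.
Sum of shortfalls = 1.273810; P₁ averages over all N: 1.273810 / 7 = 0.1820.

0.1820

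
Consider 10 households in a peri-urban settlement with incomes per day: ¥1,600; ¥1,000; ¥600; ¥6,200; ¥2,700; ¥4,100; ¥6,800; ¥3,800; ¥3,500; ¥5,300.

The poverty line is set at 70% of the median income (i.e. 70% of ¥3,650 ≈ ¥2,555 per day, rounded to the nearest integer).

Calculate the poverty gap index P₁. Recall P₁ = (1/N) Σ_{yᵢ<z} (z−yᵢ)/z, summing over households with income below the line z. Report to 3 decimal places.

Below z: ¥600, ¥1,000, ¥1,600 (q = 3 of N = 10).
Gap ratios (z−y)/z: (2555−600)/2555 = 0.7652; (2555−1000)/2555 = 0.6086; (2555−1600)/2555 = 0.3738.
Σ = 1.747554. Dividing by the full population N = 10 gives P₁ = 0.175.

0.175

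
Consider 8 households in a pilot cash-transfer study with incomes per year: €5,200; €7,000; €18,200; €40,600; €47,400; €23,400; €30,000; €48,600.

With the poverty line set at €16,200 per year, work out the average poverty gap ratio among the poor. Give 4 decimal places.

0.6235

Poor units: €5,200, €7,000 (q = 2 of N = 8).
Shortfall ratios (z−y)/z: 0.6790, 0.5679; sum = 1.246914.
I averages over the q = 2 poor units only: 1.246914 / 2 = 0.6235.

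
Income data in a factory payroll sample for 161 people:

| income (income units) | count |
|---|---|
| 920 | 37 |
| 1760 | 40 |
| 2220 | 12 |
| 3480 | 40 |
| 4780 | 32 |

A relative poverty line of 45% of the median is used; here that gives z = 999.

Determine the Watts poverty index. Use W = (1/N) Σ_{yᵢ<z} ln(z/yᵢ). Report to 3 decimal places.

Incomes under z: 37×920 (q = 37 of N = 161).
Log gaps: ln(999/920) = 0.0824 (×37).
W = 3.048101 / 161 = 0.019.

0.019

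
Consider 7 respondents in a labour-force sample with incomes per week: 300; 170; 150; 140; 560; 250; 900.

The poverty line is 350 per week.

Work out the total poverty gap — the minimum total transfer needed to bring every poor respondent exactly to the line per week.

740

Poor units: 140, 150, 170, 250, 300 (q = 5 of N = 7).
Individual gaps: 350−140 = 210; 350−150 = 200; 350−170 = 180; 350−250 = 100; 350−300 = 50.
Aggregate gap = 740.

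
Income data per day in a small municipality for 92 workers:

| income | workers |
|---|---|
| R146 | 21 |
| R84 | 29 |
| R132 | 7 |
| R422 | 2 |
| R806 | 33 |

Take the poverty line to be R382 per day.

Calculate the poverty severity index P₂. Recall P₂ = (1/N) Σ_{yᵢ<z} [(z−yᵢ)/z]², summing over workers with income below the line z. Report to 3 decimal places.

Poor units: 29×R84, 7×R132, 21×R146 (q = 57 of N = 92).
Shortfall ratios: (382−84)/382 = 0.7801 (×29); (382−132)/382 = 0.6545 (×7); (382−146)/382 = 0.6178 (×21).
Squared: 0.6086 (×29); 0.4283 (×7); 0.3817 (×21).
Sum = 28.661714; P₂ = 28.661714 / 92 = 0.312.

0.312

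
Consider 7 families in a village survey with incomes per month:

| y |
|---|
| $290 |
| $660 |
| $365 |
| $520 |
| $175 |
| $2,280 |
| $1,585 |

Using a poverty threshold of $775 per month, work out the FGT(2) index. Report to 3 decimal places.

Incomes under z: $175, $290, $365, $520, $660 (q = 5 of N = 7).
Gap ratios (z−y)/z: (775−175)/775 = 0.7742; (775−290)/775 = 0.6258; (775−365)/775 = 0.5290; (775−520)/775 = 0.3290; (775−660)/775 = 0.1484.
Squared: 0.5994; 0.3916; 0.2799; 0.1083; 0.0220.
Sum = 1.401165; P₂ = 1.401165 / 7 = 0.200.

0.200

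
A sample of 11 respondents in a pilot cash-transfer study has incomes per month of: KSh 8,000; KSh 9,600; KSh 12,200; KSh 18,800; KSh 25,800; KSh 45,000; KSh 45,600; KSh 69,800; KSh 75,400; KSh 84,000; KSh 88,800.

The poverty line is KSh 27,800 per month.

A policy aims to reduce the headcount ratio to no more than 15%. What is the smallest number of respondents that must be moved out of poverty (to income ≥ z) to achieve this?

4

Currently q = 5 of N = 11 are below the line (H = 0.455).
A headcount ratio of at most 15% allows at most ⌊0.15 × 11⌋ = 1 poor respondents.
So at least 5 − 1 = 4 must be lifted.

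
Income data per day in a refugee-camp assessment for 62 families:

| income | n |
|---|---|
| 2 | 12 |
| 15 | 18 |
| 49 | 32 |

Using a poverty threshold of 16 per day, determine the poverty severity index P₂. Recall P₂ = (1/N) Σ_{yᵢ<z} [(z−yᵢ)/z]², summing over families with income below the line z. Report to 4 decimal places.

Below the line: 12×2, 18×15 (q = 30 of N = 62).
Gap ratios (z−y)/z: (16−2)/16 = 0.8750 (×12); (16−15)/16 = 0.0625 (×18).
Squared: 0.7656 (×12); 0.0039 (×18).
Sum = 9.257812; P₂ = 9.257812 / 62 = 0.1493.

0.1493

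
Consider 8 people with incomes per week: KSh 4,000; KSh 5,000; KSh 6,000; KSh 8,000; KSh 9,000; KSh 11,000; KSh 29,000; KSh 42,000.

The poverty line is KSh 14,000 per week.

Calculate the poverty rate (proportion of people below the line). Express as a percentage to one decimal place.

75.0%

6 of the 8 people have income below KSh 14,000.
H = 6/8 = 75.0%.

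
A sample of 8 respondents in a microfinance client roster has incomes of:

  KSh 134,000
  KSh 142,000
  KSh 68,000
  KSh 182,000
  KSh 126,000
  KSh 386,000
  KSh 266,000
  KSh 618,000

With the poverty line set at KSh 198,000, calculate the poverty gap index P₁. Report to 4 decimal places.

Incomes under z: KSh 68,000, KSh 126,000, KSh 134,000, KSh 142,000, KSh 182,000 (q = 5 of N = 8).
Gap ratios (z−y)/z: (198000−68000)/198000 = 0.6566; (198000−126000)/198000 = 0.3636; (198000−134000)/198000 = 0.3232; (198000−142000)/198000 = 0.2828; (198000−182000)/198000 = 0.0808.
Σ = 1.707071. Dividing by the full population N = 8 gives P₁ = 0.2134.

0.2134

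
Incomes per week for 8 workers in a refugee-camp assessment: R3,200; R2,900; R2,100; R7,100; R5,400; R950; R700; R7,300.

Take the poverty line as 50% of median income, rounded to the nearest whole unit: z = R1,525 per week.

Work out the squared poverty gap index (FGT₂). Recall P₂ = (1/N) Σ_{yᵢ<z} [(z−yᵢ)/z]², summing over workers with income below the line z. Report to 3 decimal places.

0.054

Poor units: R700, R950 (q = 2 of N = 8).
Shortfall ratios: (1525−700)/1525 = 0.5410; (1525−950)/1525 = 0.3770.
Squared: 0.2927; 0.1422.
Sum = 0.434829; P₂ = 0.434829 / 8 = 0.054.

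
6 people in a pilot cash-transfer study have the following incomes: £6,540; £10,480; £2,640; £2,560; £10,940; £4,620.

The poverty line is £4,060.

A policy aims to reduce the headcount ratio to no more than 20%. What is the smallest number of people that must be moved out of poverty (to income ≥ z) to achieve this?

1

Currently q = 2 of N = 6 are below the line (H = 0.333).
A headcount ratio of at most 20% allows at most ⌊0.20 × 6⌋ = 1 poor people.
So at least 2 − 1 = 1 must be lifted.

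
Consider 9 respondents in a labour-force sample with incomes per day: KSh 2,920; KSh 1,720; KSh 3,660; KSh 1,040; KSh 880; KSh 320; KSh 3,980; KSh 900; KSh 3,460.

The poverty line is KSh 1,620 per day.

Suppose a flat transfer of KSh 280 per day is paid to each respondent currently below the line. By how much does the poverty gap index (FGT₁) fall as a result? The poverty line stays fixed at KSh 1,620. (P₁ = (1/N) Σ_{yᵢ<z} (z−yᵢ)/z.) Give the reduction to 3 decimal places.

Before: below the line — KSh 320, KSh 880, KSh 900, KSh 1,040; poverty gap index (FGT₁) = 0.22908.
After the KSh 280 transfer: below the line — KSh 600, KSh 1,160, KSh 1,180, KSh 1,320; poverty gap index (FGT₁) = 0.15226.
Reduction = 0.22908 − 0.15226 = 0.077.

0.077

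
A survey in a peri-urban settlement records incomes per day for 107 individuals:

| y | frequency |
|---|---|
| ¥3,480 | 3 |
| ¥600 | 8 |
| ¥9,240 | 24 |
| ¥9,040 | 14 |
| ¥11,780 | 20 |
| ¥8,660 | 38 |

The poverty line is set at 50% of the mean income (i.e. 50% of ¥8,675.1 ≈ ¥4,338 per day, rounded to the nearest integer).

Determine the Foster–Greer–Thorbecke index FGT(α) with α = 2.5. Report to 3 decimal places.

0.052

Below z: 8×¥600, 3×¥3,480 (q = 11 of N = 107).
Normalized shortfalls: (4338−600)/4338 = 0.8617 (×8); (4338−3480)/4338 = 0.1978 (×3).
Raised to α = 2.5: 0.68925 (×8); 0.01740 (×3).
Sum = 5.566163; FGT(2.5) = 5.566163 / 107 = 0.052.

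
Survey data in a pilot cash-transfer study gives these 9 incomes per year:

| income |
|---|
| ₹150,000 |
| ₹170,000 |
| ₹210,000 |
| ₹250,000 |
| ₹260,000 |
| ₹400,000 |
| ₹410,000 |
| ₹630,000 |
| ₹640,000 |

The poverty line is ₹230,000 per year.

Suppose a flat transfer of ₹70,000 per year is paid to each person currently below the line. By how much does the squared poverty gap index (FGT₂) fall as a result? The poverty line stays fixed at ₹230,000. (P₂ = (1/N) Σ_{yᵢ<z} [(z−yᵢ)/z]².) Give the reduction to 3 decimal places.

Before: below the line — ₹150,000, ₹170,000, ₹210,000; squared poverty gap index (FGT₂) = 0.02184.
After the ₹70,000 transfer: below the line — ₹220,000; squared poverty gap index (FGT₂) = 0.00021.
Reduction = 0.02184 − 0.00021 = 0.022.

0.022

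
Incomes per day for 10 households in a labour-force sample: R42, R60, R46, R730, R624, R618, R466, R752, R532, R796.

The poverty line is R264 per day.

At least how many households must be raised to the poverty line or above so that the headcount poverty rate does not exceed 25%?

Currently q = 3 of N = 10 are below the line (H = 0.300).
A headcount ratio of at most 25% allows at most ⌊0.25 × 10⌋ = 2 poor households.
So at least 3 − 2 = 1 must be lifted.

1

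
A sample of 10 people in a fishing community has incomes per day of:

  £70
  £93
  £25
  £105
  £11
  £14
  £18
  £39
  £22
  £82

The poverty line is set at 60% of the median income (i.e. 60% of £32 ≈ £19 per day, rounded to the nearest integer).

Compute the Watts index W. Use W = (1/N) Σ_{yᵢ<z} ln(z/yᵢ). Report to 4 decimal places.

0.0906

Incomes under z: £11, £14, £18 (q = 3 of N = 10).
ln(z/y) terms: ln(19/11) = 0.5465; ln(19/14) = 0.3054; ln(19/18) = 0.0541.
W = 0.905993 / 10 = 0.0906.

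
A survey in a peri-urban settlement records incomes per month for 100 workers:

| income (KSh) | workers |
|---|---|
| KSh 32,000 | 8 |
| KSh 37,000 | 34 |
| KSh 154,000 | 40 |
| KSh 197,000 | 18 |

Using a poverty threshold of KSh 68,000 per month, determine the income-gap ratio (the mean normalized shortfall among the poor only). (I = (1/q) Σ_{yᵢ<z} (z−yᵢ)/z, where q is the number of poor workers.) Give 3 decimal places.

0.470

Below the line: 8×KSh 32,000, 34×KSh 37,000 (q = 42 of N = 100).
Shortfall ratios (z−y)/z: 0.5294 (×8), 0.4559 (×34); sum = 19.735294.
The income-gap ratio divides by q (the poor only): 19.735294 / 42 = 0.470.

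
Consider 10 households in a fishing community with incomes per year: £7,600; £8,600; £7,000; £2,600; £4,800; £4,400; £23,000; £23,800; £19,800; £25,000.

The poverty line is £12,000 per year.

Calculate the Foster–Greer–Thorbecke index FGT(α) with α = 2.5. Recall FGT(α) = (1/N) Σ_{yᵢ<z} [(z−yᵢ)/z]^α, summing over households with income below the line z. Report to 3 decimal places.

0.138

Below the line: £2,600, £4,400, £4,800, £7,000, £7,600, £8,600 (q = 6 of N = 10).
Normalized shortfalls: (12000−2600)/12000 = 0.7833; (12000−4400)/12000 = 0.6333; (12000−4800)/12000 = 0.6000; (12000−7000)/12000 = 0.4167; (12000−7600)/12000 = 0.3667; (12000−8600)/12000 = 0.2833.
Raised to α = 2.5: 0.54308; 0.31921; 0.27885; 0.11207; 0.08141; 0.04273.
Sum = 1.377358; FGT(2.5) = 1.377358 / 10 = 0.138.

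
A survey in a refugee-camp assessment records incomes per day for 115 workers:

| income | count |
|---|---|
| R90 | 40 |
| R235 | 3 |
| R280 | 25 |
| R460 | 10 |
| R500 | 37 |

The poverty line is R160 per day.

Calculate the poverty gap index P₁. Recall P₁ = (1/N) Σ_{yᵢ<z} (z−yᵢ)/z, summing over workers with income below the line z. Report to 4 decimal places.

Poor units: 40×R90 (q = 40 of N = 115).
Relative gaps: (160−90)/160 = 0.4375 (×40).
Sum of shortfalls = 17.500000; P₁ averages over all N: 17.500000 / 115 = 0.1522.

0.1522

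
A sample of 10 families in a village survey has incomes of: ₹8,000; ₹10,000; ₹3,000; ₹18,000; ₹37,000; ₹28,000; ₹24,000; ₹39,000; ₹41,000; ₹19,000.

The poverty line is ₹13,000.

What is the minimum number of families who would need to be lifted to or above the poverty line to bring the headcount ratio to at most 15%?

2

3 of the 10 families are poor, so H = 3/10 = 0.300.
A headcount ratio of at most 15% allows at most ⌊0.15 × 10⌋ = 1 poor families.
So at least 3 − 1 = 2 must be lifted.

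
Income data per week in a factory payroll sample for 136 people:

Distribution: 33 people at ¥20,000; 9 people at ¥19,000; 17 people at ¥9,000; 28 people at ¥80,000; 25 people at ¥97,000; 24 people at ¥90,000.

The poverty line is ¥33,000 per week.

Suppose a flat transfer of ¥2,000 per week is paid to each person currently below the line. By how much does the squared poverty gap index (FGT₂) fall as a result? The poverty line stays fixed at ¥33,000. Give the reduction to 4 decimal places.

0.0244

Before: below the line — 17×¥9,000, 9×¥19,000, 33×¥20,000; squared poverty gap index (FGT₂) = 0.115682.
After the ¥2,000 transfer: below the line — 17×¥11,000, 9×¥21,000, 33×¥22,000; squared poverty gap index (FGT₂) = 0.091267.
Reduction = 0.115682 − 0.091267 = 0.0244.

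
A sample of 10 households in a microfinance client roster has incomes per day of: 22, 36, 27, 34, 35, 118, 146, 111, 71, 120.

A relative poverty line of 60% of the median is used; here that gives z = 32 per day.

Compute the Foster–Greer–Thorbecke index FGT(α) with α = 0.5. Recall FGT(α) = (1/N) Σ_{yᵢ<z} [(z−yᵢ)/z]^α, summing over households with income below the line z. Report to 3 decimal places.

0.095

Poor units: 22, 27 (q = 2 of N = 10).
Shortfall ratios: (32−22)/32 = 0.3125; (32−27)/32 = 0.1562.
Raised to α = 0.5: 0.55902; 0.39528.
Sum = 0.954302; FGT(0.5) = 0.954302 / 10 = 0.095.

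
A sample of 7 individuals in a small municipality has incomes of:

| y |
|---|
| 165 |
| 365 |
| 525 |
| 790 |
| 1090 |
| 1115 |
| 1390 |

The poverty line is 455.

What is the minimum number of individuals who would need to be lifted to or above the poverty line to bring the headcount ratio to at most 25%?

1

Currently q = 2 of N = 7 are below the line (H = 0.286).
A headcount ratio of at most 25% allows at most ⌊0.25 × 7⌋ = 1 poor individuals.
So at least 2 − 1 = 1 must be lifted.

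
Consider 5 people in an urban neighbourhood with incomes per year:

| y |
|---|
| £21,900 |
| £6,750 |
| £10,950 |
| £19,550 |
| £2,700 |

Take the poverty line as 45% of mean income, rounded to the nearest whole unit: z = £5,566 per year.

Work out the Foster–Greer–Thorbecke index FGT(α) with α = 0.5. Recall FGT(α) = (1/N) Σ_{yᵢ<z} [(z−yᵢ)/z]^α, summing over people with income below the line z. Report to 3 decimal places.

0.144

Below the line: £2,700 (q = 1 of N = 5).
Shortfall ratios: (5566−2700)/5566 = 0.5149.
Raised to α = 0.5: 0.71757.
Sum = 0.717574; FGT(0.5) = 0.717574 / 5 = 0.144.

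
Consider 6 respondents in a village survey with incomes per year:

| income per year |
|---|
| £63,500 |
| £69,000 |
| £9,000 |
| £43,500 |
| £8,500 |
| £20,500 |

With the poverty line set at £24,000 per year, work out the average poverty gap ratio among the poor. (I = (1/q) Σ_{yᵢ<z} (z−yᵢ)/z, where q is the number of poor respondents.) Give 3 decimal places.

0.472

Below z: £8,500, £9,000, £20,500 (q = 3 of N = 6).
Shortfall ratios (z−y)/z: 0.6458, 0.6250, 0.1458; sum = 1.416667.
The income-gap ratio divides by q (the poor only): 1.416667 / 3 = 0.472.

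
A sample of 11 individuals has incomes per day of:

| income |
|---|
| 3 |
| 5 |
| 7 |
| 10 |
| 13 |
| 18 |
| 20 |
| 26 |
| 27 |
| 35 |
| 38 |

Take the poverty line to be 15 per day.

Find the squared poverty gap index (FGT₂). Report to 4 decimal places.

Below z: 3, 5, 7, 10, 13 (q = 5 of N = 11).
Relative gaps: (15−3)/15 = 0.8000; (15−5)/15 = 0.6667; (15−7)/15 = 0.5333; (15−10)/15 = 0.3333; (15−13)/15 = 0.1333.
Squared: 0.6400; 0.4444; 0.2844; 0.1111; 0.0178.
Sum = 1.497778; P₂ = 1.497778 / 11 = 0.1362.

0.1362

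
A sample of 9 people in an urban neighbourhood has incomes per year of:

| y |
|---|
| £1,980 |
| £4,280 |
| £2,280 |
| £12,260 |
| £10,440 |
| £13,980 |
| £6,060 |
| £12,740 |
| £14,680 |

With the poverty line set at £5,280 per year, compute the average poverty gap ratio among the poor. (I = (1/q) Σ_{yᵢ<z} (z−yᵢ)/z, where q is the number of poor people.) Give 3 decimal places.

0.461

Below the line: £1,980, £2,280, £4,280 (q = 3 of N = 9).
Relative gaps: 0.6250, 0.5682, 0.1894; sum = 1.382576.
I averages over the q = 3 poor units only: 1.382576 / 3 = 0.461.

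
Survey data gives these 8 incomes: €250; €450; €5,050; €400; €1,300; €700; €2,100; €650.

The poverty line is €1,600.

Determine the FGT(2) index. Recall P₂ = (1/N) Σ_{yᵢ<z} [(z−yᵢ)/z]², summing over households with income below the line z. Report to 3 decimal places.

Poor units: €250, €400, €450, €650, €700, €1,300 (q = 6 of N = 8).
Shortfall ratios: (1600−250)/1600 = 0.8438; (1600−400)/1600 = 0.7500; (1600−450)/1600 = 0.7188; (1600−650)/1600 = 0.5938; (1600−700)/1600 = 0.5625; (1600−1300)/1600 = 0.1875.
Squared: 0.7119; 0.5625; 0.5166; 0.3525; 0.3164; 0.0352.
Sum = 2.495117; P₂ = 2.495117 / 8 = 0.312.

0.312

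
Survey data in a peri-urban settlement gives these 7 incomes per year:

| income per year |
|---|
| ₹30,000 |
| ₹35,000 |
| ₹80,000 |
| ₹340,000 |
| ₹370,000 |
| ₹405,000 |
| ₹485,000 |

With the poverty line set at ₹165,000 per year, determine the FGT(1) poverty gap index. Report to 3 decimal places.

Below the line: ₹30,000, ₹35,000, ₹80,000 (q = 3 of N = 7).
Shortfall ratios: (165000−30000)/165000 = 0.8182; (165000−35000)/165000 = 0.7879; (165000−80000)/165000 = 0.5152.
Sum of shortfalls = 2.121212; P₁ averages over all N: 2.121212 / 7 = 0.303.

0.303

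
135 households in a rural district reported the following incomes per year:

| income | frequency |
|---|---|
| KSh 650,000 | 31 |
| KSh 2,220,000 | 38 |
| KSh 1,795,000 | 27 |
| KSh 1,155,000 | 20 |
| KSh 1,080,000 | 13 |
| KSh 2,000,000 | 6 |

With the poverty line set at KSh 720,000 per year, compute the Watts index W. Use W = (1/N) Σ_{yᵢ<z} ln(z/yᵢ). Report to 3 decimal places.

Incomes under z: 31×KSh 650,000 (q = 31 of N = 135).
ln(z/y) terms: ln(720000/650000) = 0.1023 (×31).
W = 3.170644 / 135 = 0.023.

0.023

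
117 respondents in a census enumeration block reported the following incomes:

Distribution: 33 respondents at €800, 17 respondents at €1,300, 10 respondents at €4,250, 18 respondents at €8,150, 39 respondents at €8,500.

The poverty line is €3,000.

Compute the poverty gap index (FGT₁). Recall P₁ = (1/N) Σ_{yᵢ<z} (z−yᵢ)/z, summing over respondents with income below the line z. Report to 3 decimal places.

0.289

Below z: 33×€800, 17×€1,300 (q = 50 of N = 117).
Relative gaps: (3000−800)/3000 = 0.7333 (×33); (3000−1300)/3000 = 0.5667 (×17).
Sum of shortfalls = 33.833333; P₁ averages over all N: 33.833333 / 117 = 0.289.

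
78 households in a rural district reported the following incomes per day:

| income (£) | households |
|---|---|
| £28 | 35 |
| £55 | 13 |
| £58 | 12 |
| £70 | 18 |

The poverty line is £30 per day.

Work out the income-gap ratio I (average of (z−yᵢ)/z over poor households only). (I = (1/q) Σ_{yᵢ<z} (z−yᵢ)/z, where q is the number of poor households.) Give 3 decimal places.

0.067

Incomes under z: 35×£28 (q = 35 of N = 78).
Shortfall ratios (z−y)/z: 0.0667 (×35); sum = 2.333333.
The income-gap ratio divides by q (the poor only): 2.333333 / 35 = 0.067.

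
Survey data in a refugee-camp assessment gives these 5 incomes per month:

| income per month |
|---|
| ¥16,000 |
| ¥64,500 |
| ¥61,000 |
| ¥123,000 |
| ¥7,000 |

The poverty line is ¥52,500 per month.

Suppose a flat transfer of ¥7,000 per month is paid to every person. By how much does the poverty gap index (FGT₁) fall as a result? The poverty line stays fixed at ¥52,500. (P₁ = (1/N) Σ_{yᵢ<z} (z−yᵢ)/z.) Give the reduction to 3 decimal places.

Before: below the line — ¥7,000, ¥16,000; poverty gap index (FGT₁) = 0.31238.
After the ¥7,000 transfer: below the line — ¥14,000, ¥23,000; poverty gap index (FGT₁) = 0.25905.
Reduction = 0.31238 − 0.25905 = 0.053.

0.053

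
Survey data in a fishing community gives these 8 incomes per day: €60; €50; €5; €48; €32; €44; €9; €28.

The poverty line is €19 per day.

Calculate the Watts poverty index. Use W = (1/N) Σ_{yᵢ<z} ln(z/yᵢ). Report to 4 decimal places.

Incomes under z: €5, €9 (q = 2 of N = 8).
Log gaps: ln(19/5) = 1.3350; ln(19/9) = 0.7472.
W = 2.082215 / 8 = 0.2603.

0.2603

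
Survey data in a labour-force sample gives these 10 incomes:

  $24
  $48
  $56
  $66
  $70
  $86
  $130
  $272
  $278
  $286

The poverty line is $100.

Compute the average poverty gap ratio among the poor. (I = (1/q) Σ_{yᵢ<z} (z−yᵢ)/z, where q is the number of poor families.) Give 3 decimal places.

0.417

Incomes under z: $24, $48, $56, $66, $70, $86 (q = 6 of N = 10).
Shortfall ratios (z−y)/z: 0.7600, 0.5200, 0.4400, 0.3400, 0.3000, 0.1400; sum = 2.500000.
I averages over the q = 6 poor units only: 2.500000 / 6 = 0.417.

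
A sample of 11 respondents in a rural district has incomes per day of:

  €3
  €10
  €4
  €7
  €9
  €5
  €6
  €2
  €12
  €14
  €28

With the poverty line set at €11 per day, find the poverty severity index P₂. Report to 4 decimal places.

Below the line: €2, €3, €4, €5, €6, €7, €9, €10 (q = 8 of N = 11).
Gap ratios (z−y)/z: (11−2)/11 = 0.8182; (11−3)/11 = 0.7273; (11−4)/11 = 0.6364; (11−5)/11 = 0.5455; (11−6)/11 = 0.4545; (11−7)/11 = 0.3636; (11−9)/11 = 0.1818; (11−10)/11 = 0.0909.
Squared: 0.6694; 0.5289; 0.4050; 0.2975; 0.2066; 0.1322; 0.0331; 0.0083.
Sum = 2.280992; P₂ = 2.280992 / 11 = 0.2074.

0.2074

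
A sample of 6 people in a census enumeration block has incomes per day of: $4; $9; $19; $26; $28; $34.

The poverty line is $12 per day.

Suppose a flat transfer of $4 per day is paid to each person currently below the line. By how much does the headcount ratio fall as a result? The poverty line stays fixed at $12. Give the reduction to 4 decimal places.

Before: below the line — $4, $9; headcount ratio = 0.333333.
After the $4 transfer: below the line — $8; headcount ratio = 0.166667.
Reduction = 0.333333 − 0.166667 = 0.1667.

0.1667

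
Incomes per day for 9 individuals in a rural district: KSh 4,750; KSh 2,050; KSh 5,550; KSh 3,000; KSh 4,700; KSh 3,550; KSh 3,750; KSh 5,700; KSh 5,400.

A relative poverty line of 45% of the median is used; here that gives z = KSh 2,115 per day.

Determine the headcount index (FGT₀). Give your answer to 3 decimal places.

1 of the 9 individuals have income below KSh 2,115.
H = 1/9 = 0.111.

0.111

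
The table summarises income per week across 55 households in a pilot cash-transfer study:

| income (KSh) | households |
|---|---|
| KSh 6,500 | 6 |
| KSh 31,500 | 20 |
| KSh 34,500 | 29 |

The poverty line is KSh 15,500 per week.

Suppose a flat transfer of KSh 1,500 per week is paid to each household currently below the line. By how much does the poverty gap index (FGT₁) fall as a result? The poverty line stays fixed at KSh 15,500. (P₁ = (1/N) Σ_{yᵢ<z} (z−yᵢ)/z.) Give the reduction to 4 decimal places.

Before: below the line — 6×KSh 6,500; poverty gap index (FGT₁) = 0.063343.
After the KSh 1,500 transfer: below the line — 6×KSh 8,000; poverty gap index (FGT₁) = 0.052786.
Reduction = 0.063343 − 0.052786 = 0.0106.

0.0106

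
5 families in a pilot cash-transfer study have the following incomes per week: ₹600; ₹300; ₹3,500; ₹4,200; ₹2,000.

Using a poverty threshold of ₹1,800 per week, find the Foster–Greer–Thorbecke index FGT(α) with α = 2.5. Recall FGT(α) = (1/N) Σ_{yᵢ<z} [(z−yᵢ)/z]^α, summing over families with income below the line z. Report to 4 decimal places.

0.1994

Below z: ₹300, ₹600 (q = 2 of N = 5).
Shortfall ratios: (1800−300)/1800 = 0.8333; (1800−600)/1800 = 0.6667.
Raised to α = 2.5: 0.63394; 0.36289.
Sum = 0.996826; FGT(2.5) = 0.996826 / 5 = 0.1994.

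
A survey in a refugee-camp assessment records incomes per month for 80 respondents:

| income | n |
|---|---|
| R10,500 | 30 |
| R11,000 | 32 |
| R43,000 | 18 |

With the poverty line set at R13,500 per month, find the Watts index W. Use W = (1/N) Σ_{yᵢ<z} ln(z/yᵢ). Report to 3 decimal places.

Incomes under z: 30×R10,500, 32×R11,000 (q = 62 of N = 80).
ln(z/y) terms: ln(13500/10500) = 0.2513 (×30); ln(13500/11000) = 0.2048 (×32).
W = 14.092854 / 80 = 0.176.

0.176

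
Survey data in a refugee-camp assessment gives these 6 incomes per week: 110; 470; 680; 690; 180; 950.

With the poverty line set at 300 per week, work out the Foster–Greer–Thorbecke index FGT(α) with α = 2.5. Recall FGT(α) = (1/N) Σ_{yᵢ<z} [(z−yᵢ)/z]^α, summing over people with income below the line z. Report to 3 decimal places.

0.070

Below z: 110, 180 (q = 2 of N = 6).
Shortfall ratios: (300−110)/300 = 0.6333; (300−180)/300 = 0.4000.
Raised to α = 2.5: 0.31921; 0.10119.
Sum = 0.420406; FGT(2.5) = 0.420406 / 6 = 0.070.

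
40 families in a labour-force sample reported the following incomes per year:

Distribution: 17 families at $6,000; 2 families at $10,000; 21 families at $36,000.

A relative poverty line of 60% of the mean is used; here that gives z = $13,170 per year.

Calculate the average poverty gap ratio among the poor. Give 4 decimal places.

0.5124

Below z: 17×$6,000, 2×$10,000 (q = 19 of N = 40).
Relative gaps: 0.5444 (×17), 0.2407 (×2); sum = 9.736522.
I averages over the q = 19 poor units only: 9.736522 / 19 = 0.5124.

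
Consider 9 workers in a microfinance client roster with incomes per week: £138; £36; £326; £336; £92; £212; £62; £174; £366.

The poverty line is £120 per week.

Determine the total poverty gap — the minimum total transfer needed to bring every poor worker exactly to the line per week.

Below the line: £36, £62, £92 (q = 3 of N = 9).
Individual gaps: 120−36 = 84; 120−62 = 58; 120−92 = 28.
Aggregate gap = £170.

£170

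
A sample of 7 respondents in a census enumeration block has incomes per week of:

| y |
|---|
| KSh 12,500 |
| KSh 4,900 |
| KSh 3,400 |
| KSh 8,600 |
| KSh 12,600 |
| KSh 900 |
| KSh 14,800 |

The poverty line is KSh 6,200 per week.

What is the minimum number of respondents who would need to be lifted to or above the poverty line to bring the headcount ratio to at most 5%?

Currently q = 3 of N = 7 are below the line (H = 0.429).
A headcount ratio of at most 5% allows at most ⌊0.05 × 7⌋ = 0 poor respondents.
So at least 3 − 0 = 3 must be lifted.

3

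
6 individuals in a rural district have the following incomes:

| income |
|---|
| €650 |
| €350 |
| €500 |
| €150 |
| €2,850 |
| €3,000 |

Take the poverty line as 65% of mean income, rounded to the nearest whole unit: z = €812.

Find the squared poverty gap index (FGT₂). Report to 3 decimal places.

0.196

Incomes under z: €150, €350, €500, €650 (q = 4 of N = 6).
Gap ratios (z−y)/z: (812−150)/812 = 0.8153; (812−350)/812 = 0.5690; (812−500)/812 = 0.3842; (812−650)/812 = 0.1995.
Squared: 0.6647; 0.3237; 0.1476; 0.0398.
Sum = 1.175829; P₂ = 1.175829 / 6 = 0.196.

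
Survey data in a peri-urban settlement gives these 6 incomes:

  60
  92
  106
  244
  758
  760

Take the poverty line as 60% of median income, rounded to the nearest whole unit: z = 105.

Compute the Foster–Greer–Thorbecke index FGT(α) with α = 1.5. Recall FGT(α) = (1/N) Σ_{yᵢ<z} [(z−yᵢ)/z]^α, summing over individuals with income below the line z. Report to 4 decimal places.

0.0540

Incomes under z: 60, 92 (q = 2 of N = 6).
Normalized shortfalls: (105−60)/105 = 0.4286; (105−92)/105 = 0.1238.
Raised to α = 1.5: 0.28057; 0.04356.
Sum = 0.324130; FGT(1.5) = 0.324130 / 6 = 0.0540.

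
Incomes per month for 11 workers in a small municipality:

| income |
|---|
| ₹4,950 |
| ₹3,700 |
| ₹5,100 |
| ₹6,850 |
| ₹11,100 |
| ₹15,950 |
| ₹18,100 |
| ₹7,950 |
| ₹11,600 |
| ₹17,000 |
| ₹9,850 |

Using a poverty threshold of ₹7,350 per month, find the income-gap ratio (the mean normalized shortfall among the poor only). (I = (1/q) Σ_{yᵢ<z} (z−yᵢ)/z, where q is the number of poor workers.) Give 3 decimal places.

0.299

Incomes under z: ₹3,700, ₹4,950, ₹5,100, ₹6,850 (q = 4 of N = 11).
Relative gaps: 0.4966, 0.3265, 0.3061, 0.0680; sum = 1.197279.
I averages over the q = 4 poor units only: 1.197279 / 4 = 0.299.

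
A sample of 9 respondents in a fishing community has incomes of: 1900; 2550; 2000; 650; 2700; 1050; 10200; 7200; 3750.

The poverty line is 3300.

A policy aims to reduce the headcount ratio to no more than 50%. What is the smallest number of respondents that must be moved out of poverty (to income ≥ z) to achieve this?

2

6 of the 9 respondents are poor, so H = 6/9 = 0.667.
A headcount ratio of at most 50% allows at most ⌊0.50 × 9⌋ = 4 poor respondents.
So at least 6 − 4 = 2 must be lifted.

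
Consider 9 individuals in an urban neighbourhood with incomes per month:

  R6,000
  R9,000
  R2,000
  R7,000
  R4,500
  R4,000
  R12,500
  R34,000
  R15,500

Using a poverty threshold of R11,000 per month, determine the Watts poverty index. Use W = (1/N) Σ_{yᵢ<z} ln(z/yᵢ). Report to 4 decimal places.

0.5410

Poor units: R2,000, R4,000, R4,500, R6,000, R7,000, R9,000 (q = 6 of N = 9).
Log shortfalls: ln(11000/2000) = 1.7047; ln(11000/4000) = 1.0116; ln(11000/4500) = 0.8938; ln(11000/6000) = 0.6061; ln(11000/7000) = 0.4520; ln(11000/9000) = 0.2007.
W = 4.868959 / 9 = 0.5410.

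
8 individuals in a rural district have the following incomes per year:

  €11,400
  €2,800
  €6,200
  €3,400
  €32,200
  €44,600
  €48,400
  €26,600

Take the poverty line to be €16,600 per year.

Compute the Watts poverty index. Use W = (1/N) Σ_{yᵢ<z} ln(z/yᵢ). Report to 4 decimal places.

0.5908

Below z: €2,800, €3,400, €6,200, €11,400 (q = 4 of N = 8).
Log shortfalls: ln(16600/2800) = 1.7798; ln(16600/3400) = 1.5856; ln(16600/6200) = 0.9849; ln(16600/11400) = 0.3758.
W = 4.726053 / 8 = 0.5908.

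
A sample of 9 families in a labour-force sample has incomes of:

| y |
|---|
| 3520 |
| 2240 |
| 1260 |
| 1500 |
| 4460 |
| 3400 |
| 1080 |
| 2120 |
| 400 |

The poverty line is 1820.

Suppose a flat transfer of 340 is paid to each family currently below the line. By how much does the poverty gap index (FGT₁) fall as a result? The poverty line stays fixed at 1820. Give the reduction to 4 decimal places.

Before: below the line — 400, 1080, 1260, 1500; poverty gap index (FGT₁) = 0.185592.
After the 340 transfer: below the line — 740, 1420, 1600; poverty gap index (FGT₁) = 0.103785.
Reduction = 0.185592 − 0.103785 = 0.0818.

0.0818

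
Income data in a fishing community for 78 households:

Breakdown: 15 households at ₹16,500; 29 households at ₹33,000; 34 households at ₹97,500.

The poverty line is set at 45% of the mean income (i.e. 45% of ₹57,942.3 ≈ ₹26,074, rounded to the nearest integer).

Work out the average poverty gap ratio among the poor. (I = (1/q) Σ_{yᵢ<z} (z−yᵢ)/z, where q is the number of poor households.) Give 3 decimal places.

Poor units: 15×₹16,500 (q = 15 of N = 78).
Shortfall ratios (z−y)/z: 0.3672 (×15); sum = 5.507786.
The income-gap ratio divides by q (the poor only): 5.507786 / 15 = 0.367.

0.367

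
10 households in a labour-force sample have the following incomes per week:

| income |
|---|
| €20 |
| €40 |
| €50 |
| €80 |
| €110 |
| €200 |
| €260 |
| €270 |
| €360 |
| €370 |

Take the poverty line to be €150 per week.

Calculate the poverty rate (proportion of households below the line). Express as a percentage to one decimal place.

5 of the 10 households have income below €150.
H = 5/10 = 50.0%.

50.0%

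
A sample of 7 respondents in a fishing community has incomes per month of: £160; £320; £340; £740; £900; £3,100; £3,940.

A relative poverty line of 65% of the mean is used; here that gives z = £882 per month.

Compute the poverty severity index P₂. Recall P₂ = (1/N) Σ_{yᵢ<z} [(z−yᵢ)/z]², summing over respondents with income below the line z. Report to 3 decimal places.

0.211

Below z: £160, £320, £340, £740 (q = 4 of N = 7).
Normalized shortfalls: (882−160)/882 = 0.8186; (882−320)/882 = 0.6372; (882−340)/882 = 0.6145; (882−740)/882 = 0.1610.
Squared: 0.6701; 0.4060; 0.3776; 0.0259.
Sum = 1.479651; P₂ = 1.479651 / 7 = 0.211.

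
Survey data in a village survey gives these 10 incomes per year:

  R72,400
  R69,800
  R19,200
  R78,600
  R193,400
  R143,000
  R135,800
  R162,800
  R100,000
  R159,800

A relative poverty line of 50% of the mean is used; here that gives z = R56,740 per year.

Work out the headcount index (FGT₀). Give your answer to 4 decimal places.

0.1000

1 of the 10 individuals have income below R56,740.
H = 1/10 = 0.1000.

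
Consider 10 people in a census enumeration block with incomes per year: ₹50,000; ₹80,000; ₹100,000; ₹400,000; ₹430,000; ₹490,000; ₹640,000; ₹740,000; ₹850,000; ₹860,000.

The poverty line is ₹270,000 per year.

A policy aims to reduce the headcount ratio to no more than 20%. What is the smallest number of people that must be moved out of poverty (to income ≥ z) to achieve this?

3 of the 10 people are poor, so H = 3/10 = 0.300.
A headcount ratio of at most 20% allows at most ⌊0.20 × 10⌋ = 2 poor people.
So at least 3 − 2 = 1 must be lifted.

1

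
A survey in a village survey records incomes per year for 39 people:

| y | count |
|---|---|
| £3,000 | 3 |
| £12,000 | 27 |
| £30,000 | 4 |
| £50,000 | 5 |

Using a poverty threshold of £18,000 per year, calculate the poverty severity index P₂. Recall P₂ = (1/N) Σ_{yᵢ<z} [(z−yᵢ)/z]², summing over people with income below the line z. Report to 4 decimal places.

0.1303

Below the line: 3×£3,000, 27×£12,000 (q = 30 of N = 39).
Normalized shortfalls: (18000−3000)/18000 = 0.8333 (×3); (18000−12000)/18000 = 0.3333 (×27).
Squared: 0.6944 (×3); 0.1111 (×27).
Sum = 5.083333; P₂ = 5.083333 / 39 = 0.1303.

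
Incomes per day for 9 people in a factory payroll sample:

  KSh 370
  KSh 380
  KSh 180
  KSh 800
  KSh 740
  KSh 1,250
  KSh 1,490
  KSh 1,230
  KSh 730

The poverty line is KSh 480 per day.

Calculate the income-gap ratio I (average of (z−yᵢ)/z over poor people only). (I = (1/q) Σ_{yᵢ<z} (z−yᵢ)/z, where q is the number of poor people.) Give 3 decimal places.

0.354

Poor units: KSh 180, KSh 370, KSh 380 (q = 3 of N = 9).
Shortfall ratios (z−y)/z: 0.6250, 0.2292, 0.2083; sum = 1.062500.
The income-gap ratio divides by q (the poor only): 1.062500 / 3 = 0.354.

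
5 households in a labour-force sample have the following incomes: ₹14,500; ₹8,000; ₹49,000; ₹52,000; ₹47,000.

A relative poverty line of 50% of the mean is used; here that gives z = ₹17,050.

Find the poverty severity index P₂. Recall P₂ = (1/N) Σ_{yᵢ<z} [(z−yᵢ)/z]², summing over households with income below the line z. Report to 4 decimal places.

Poor units: ₹8,000, ₹14,500 (q = 2 of N = 5).
Shortfall ratios: (17050−8000)/17050 = 0.5308; (17050−14500)/17050 = 0.1496.
Squared: 0.2817; 0.0224.
Sum = 0.304108; P₂ = 0.304108 / 5 = 0.0608.

0.0608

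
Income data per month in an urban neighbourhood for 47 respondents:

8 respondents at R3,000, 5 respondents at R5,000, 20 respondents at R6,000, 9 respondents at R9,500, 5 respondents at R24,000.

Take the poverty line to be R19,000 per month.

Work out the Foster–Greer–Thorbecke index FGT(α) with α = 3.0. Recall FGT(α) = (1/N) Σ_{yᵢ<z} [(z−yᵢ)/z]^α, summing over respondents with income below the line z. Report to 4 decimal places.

Below z: 8×R3,000, 5×R5,000, 20×R6,000, 9×R9,500 (q = 42 of N = 47).
Relative gaps: (19000−3000)/19000 = 0.8421 (×8); (19000−5000)/19000 = 0.7368 (×5); (19000−6000)/19000 = 0.6842 (×20); (19000−9500)/19000 = 0.5000 (×9).
Raised to α = 3.0: 0.59717 (×8); 0.40006 (×5); 0.32031 (×20); 0.12500 (×9).
Sum = 14.308846; FGT(3.0) = 14.308846 / 47 = 0.3044.

0.3044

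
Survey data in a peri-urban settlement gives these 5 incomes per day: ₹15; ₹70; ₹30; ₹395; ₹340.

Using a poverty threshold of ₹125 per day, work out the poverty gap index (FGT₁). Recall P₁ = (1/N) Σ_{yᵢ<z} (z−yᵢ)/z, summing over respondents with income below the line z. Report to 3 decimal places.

Incomes under z: ₹15, ₹30, ₹70 (q = 3 of N = 5).
Relative gaps: (125−15)/125 = 0.8800; (125−30)/125 = 0.7600; (125−70)/125 = 0.4400.
Sum of shortfalls = 2.080000; P₁ averages over all N: 2.080000 / 5 = 0.416.

0.416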